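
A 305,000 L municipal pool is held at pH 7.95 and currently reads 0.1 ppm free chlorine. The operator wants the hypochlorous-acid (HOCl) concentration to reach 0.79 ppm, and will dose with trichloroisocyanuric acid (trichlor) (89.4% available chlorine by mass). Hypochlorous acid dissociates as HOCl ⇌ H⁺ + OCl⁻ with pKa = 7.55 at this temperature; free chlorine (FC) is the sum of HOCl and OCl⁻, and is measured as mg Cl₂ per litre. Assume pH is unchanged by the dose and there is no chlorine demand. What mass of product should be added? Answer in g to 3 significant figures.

[OCl⁻]/[HOCl] = 10^(pH − pKa) = 10^(7.95 − 7.55) = 2.512; fraction as HOCl = 1/(1 + 2.512) = 0.2847.
Free chlorine required for 0.79 ppm HOCl: 0.79 / 0.2847 = 2.774 ppm.
FC to add: 2.774 − 0.1 = 2.674 mg/L as Cl₂.
Cl₂ equivalent: 2.674 mg/L × 305,000 L = 815.7 g.
Product at 89.4% available Cl: 815.7 / 0.894 = 912.4 g.

912 g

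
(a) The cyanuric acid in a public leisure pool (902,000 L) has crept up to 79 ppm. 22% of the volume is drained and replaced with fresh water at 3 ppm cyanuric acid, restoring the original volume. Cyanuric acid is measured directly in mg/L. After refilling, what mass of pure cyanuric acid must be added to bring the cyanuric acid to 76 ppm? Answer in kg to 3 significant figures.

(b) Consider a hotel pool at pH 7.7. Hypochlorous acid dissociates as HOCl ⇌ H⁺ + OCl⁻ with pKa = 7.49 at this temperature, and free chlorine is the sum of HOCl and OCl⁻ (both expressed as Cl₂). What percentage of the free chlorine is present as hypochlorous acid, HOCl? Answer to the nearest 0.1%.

(a) 12.4 kg; (b) 38.1%

(a) After draining 22% and refilling: 79 × 0.78 + 3 × 0.22 = 62.28 ppm.
(a) Deficit to target: 76 − 62.28 = 13.72 mg/L.
(a) Mass: 13.72 mg/L × 902,000 L = 12,380 g cyanuric acid.

(b) [OCl⁻]/[HOCl] = 10^(pH − pKa) = 10^(7.7 − 7.49) = 10^0.21 = 1.622.
(b) Fraction as HOCl = 1 / (1 + 1.622) = 0.3814.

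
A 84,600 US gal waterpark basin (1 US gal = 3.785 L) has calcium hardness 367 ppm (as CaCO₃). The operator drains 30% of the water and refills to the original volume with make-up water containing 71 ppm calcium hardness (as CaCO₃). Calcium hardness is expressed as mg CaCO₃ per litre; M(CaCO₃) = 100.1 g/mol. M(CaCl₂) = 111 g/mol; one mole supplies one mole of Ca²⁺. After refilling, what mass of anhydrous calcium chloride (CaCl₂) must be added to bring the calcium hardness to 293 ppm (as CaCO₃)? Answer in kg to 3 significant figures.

5.26 kg

Volume: 84,600 US gal × 3.785 L/gal = 320,211 L.
After draining 30% and refilling: 367 × 0.70 + 71 × 0.30 = 278.2 ppm.
Deficit to target: 293 − 278.2 = 14.8 mg/L.
As CaCO₃: 14.8 mg/L × 320,211 L = 4739 g; ÷ 100.1 = 47.34 mol Ca²⁺.
Mass: 47.34 × 111 = 5255 g.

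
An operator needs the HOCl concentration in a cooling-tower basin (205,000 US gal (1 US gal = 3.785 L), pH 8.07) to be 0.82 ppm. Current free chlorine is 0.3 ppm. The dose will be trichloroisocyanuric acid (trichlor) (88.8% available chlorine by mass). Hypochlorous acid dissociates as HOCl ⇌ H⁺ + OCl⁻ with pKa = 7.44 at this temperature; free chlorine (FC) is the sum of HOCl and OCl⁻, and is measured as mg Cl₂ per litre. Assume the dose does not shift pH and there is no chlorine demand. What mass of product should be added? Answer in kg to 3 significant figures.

3.51 kg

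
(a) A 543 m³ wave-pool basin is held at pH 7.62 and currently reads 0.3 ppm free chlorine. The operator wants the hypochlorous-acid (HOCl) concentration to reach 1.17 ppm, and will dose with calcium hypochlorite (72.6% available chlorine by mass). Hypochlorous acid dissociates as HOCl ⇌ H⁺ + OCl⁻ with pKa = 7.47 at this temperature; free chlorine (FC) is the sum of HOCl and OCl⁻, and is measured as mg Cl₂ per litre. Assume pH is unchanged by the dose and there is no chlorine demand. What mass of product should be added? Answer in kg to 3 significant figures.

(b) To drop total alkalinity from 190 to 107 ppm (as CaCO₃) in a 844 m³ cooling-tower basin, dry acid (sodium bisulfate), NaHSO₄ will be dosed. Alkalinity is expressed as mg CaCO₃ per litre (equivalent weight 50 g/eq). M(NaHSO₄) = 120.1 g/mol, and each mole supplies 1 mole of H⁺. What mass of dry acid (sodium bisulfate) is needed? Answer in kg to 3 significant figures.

(a) 1.89 kg; (b) 168 kg

(a) Volume: 543 m³ = 543,000 L.
(a) [OCl⁻]/[HOCl] = 10^(pH − pKa) = 10^(7.62 − 7.47) = 1.413; fraction as HOCl = 1/(1 + 1.413) = 0.4145.
(a) Free chlorine required for 1.17 ppm HOCl: 1.17 / 0.4145 = 2.823 ppm.
(a) FC to add: 2.823 − 0.3 = 2.523 mg/L as Cl₂.
(a) Cl₂ equivalent: 2.523 mg/L × 543,000 L = 1370 g.
(a) Product at 72.6% available Cl: 1370 / 0.726 = 1887 g.

(b) Volume: 844 m³ = 844,000 L.
(b) Alkalinity to neutralize: (190 − 107) = 83 mg/L as CaCO₃ × 844,000 L = 70,050 g as CaCO₃.
(b) Equivalents of H⁺ required: 70,050 ÷ 50 g/eq = 1401 eq = 1401 mol NaHSO₄.
(b) Mass of NaHSO₄: 1401 × 120.1 = 168,300 g.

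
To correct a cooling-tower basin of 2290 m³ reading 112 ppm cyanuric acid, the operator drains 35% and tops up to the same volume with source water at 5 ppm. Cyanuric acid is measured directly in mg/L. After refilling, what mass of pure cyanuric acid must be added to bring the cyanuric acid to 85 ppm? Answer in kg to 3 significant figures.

Volume: 2290 m³ = 2,290,000 L.
After draining 35% and refilling: 112 × 0.65 + 5 × 0.35 = 74.55 ppm.
Deficit to target: 85 − 74.55 = 10.45 mg/L.
Mass: 10.45 mg/L × 2,290,000 L = 23,930 g cyanuric acid.

23.9 kg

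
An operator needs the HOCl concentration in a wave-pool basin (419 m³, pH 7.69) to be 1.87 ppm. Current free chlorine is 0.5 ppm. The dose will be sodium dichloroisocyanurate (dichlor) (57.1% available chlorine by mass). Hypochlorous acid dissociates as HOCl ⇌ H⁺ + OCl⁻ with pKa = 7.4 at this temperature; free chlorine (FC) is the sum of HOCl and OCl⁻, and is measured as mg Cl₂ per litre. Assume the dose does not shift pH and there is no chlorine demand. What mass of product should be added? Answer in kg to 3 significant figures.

Volume: 419 m³ = 419,000 L.
[OCl⁻]/[HOCl] = 10^(pH − pKa) = 10^(7.69 − 7.4) = 1.95; fraction as HOCl = 1/(1 + 1.95) = 0.339.
Free chlorine required for 1.87 ppm HOCl: 1.87 / 0.339 = 5.516 ppm.
FC to add: 5.516 − 0.5 = 5.016 mg/L as Cl₂.
Cl₂ equivalent: 5.016 mg/L × 419,000 L = 2102 g.
Product at 57.1% available Cl: 2102 / 0.571 = 3681 g.

3.68 kg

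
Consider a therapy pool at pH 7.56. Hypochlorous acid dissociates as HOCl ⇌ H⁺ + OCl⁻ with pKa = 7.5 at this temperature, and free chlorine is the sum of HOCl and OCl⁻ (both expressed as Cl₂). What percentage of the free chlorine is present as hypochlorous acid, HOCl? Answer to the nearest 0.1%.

46.6%

[OCl⁻]/[HOCl] = 10^(pH − pKa) = 10^(7.56 − 7.5) = 10^0.06 = 1.148.
Fraction as HOCl = 1 / (1 + 1.148) = 0.4655.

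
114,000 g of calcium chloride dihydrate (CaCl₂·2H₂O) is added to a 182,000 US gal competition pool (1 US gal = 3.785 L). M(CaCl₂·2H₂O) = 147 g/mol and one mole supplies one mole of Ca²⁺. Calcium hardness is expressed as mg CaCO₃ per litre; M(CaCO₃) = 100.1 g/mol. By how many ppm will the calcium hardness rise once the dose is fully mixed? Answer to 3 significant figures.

113 ppm

Volume: 182,000 US gal × 3.785 L/gal = 688,870 L.
Moles of Ca²⁺: 114,000 g ÷ 147 g/mol = 775.5 mol.
As CaCO₃: 775.5 mol × 100.1 g/mol = 77,630 g.
Rise: 77,630 g / 688,870 L × 1000 = 112.7 mg/L.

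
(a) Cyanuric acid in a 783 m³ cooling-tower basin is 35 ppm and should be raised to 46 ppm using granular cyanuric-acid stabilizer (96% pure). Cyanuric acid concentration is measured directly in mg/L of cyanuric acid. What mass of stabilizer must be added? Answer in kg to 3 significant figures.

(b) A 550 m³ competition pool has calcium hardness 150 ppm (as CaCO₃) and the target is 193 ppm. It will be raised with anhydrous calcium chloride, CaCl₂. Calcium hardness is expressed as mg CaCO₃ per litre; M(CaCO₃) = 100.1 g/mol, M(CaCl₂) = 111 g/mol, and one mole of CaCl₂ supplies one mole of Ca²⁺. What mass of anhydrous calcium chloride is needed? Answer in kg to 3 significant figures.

(a) Volume: 783 m³ = 783,000 L.
(a) CYA to add: (46 − 35) = 11 mg/L × 783,000 L = 8613 g cyanuric acid.
(a) At 96% purity: 8613 / 0.96 = 8972 g product.

(b) Volume: 550 m³ = 550,000 L.
(b) Hardness to add: (193 − 150) = 43 mg/L as CaCO₃ × 550,000 L = 23,650 g as CaCO₃.
(b) Moles of Ca²⁺ (1 mol Ca²⁺ ≡ 1 mol CaCO₃): 23,650 / 100.1 g/mol = 236.3 mol.
(b) Mass of CaCl₂: 236.3 × 111 = 26,230 g.

(a) 8.97 kg; (b) 26.2 kg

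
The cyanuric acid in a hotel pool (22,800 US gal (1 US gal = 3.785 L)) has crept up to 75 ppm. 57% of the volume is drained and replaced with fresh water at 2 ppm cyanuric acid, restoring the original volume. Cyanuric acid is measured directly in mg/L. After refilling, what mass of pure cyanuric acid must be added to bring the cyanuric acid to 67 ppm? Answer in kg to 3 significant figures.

2.90 kg

Volume: 22,800 US gal × 3.785 L/gal = 86,298 L.
After draining 57% and refilling: 75 × 0.43 + 2 × 0.57 = 33.39 ppm.
Deficit to target: 67 − 33.39 = 33.61 mg/L.
Mass: 33.61 mg/L × 86,298 L = 2900 g cyanuric acid.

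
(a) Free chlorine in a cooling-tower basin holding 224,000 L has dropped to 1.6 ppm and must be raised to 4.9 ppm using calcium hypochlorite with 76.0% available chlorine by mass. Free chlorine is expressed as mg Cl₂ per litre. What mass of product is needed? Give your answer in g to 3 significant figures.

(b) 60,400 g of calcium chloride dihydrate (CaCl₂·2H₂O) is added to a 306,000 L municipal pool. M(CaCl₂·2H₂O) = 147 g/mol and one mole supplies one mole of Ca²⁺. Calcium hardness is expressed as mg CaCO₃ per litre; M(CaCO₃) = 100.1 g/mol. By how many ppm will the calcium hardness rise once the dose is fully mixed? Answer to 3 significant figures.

(a) Chlorine deficit: 4.9 − 1.6 = 3.3 ppm = 3.3 mg/L as Cl₂.
(a) Cl₂ equivalent needed: 3.3 mg/L × 224,000 L = 739,200 mg = 739.2 g.
(a) Product at 76.0% available chlorine: 739.2 / 0.76 = 972.6 g.

(b) Moles of Ca²⁺: 60,400 g ÷ 147 g/mol = 410.9 mol.
(b) As CaCO₃: 410.9 mol × 100.1 g/mol = 41,130 g.
(b) Rise: 41,130 g / 306,000 L × 1000 = 134.4 mg/L.

(a) 973 g; (b) 134 ppm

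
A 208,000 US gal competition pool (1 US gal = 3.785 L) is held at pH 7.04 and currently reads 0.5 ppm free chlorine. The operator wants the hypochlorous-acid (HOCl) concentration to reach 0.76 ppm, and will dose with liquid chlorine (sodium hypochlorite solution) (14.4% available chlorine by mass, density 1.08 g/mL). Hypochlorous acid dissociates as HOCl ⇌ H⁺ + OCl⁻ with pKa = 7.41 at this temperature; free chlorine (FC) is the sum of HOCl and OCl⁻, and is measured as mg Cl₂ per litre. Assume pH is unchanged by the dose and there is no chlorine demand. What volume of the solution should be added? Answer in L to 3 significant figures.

2.96 L

Volume: 208,000 US gal × 3.785 L/gal = 787,280 L.
[OCl⁻]/[HOCl] = 10^(pH − pKa) = 10^(7.04 − 7.41) = 0.4266; fraction as HOCl = 1/(1 + 0.4266) = 0.701.
Free chlorine required for 0.76 ppm HOCl: 0.76 / 0.701 = 1.084 ppm.
FC to add: 1.084 − 0.5 = 0.5842 mg/L as Cl₂.
Cl₂ equivalent: 0.5842 mg/L × 787,280 L = 459.9 g.
Product at 14.4% available Cl: 459.9 / 0.144 = 3194 g.
Volume: 3194 g ÷ 1.08 g/mL = 2957 mL.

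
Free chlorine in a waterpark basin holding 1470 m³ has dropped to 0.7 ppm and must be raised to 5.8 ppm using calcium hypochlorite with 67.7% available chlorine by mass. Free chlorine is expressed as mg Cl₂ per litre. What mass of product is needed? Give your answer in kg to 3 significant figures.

11.1 kg

Volume: 1470 m³ = 1,470,000 L.
Chlorine deficit: 5.8 − 0.7 = 5.1 ppm = 5.1 mg/L as Cl₂.
Cl₂ equivalent needed: 5.1 mg/L × 1,470,000 L = 7,497,000 mg = 7497 g.
Product at 67.7% available chlorine: 7497 / 0.677 = 11,070 g.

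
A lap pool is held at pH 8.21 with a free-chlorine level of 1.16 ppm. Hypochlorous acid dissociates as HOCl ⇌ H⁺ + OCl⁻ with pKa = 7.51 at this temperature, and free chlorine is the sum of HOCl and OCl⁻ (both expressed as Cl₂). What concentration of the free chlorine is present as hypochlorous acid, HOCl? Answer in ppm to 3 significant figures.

[OCl⁻]/[HOCl] = 10^(pH − pKa) = 10^(8.21 − 7.51) = 10^0.70 = 5.012.
Fraction as HOCl = 1 / (1 + 5.012) = 0.1663.
HOCl = 0.1663 × 1.16 ppm = 0.193 ppm.

0.193 ppm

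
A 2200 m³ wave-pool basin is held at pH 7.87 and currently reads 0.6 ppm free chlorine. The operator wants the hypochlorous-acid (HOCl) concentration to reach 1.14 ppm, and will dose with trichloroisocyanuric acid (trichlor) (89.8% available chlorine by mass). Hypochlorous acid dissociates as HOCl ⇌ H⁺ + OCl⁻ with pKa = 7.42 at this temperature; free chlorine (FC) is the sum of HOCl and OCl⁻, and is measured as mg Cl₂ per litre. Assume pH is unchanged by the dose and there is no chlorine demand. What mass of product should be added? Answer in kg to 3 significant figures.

Volume: 2200 m³ = 2,200,000 L.
[OCl⁻]/[HOCl] = 10^(pH − pKa) = 10^(7.87 − 7.42) = 2.818; fraction as HOCl = 1/(1 + 2.818) = 0.2619.
Free chlorine required for 1.14 ppm HOCl: 1.14 / 0.2619 = 4.353 ppm.
FC to add: 4.353 − 0.6 = 3.753 mg/L as Cl₂.
Cl₂ equivalent: 3.753 mg/L × 2,200,000 L = 8257 g.
Product at 89.8% available Cl: 8257 / 0.898 = 9194 g.

9.19 kg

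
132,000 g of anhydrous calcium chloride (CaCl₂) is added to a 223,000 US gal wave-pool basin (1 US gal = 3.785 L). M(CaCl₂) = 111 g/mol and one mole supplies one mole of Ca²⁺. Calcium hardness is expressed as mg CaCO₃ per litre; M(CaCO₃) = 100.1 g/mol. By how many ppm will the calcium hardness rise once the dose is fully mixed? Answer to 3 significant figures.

Volume: 223,000 US gal × 3.785 L/gal = 844,055 L.
Moles of Ca²⁺: 132,000 g ÷ 111 g/mol = 1189 mol.
As CaCO₃: 1189 mol × 100.1 g/mol = 119,000 g.
Rise: 119,000 g / 844,055 L × 1000 = 141 mg/L.

141 ppm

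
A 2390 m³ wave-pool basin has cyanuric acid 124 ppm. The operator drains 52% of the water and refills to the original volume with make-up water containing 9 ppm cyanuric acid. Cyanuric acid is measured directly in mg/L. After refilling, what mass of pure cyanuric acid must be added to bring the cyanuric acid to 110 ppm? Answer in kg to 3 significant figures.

109 kg

Volume: 2390 m³ = 2,390,000 L.
After draining 52% and refilling: 124 × 0.48 + 9 × 0.52 = 64.2 ppm.
Deficit to target: 110 − 64.2 = 45.8 mg/L.
Mass: 45.8 mg/L × 2,390,000 L = 109,500 g cyanuric acid.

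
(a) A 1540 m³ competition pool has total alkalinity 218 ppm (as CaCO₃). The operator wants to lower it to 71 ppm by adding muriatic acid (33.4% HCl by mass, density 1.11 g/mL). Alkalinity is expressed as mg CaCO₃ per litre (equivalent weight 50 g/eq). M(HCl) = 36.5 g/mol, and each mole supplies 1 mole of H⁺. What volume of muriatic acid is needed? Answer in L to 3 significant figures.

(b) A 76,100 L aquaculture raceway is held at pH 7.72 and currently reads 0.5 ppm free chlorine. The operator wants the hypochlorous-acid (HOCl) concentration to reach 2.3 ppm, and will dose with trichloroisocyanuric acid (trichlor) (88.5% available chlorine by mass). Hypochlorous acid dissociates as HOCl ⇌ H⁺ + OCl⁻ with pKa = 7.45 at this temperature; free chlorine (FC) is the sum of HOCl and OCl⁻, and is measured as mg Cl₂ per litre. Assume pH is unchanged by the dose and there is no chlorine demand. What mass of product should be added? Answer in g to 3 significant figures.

(a) 446 L; (b) 523 g

(a) Volume: 1540 m³ = 1,540,000 L.
(a) Alkalinity to neutralize: (218 − 71) = 147 mg/L as CaCO₃ × 1,540,000 L = 226,400 g as CaCO₃.
(a) Equivalents of H⁺ required: 226,400 ÷ 50 g/eq = 4528 eq = 4528 mol HCl.
(a) Mass of HCl: 4528 × 36.5 = 165,300 g.
(a) Mass of 33.4% solution: 165,300 / 0.334 = 494,800 g.
(a) Volume: 494,800 g ÷ 1.11 g/mL = 445,800 mL.

(b) [OCl⁻]/[HOCl] = 10^(pH − pKa) = 10^(7.72 − 7.45) = 1.862; fraction as HOCl = 1/(1 + 1.862) = 0.3494.
(b) Free chlorine required for 2.3 ppm HOCl: 2.3 / 0.3494 = 6.583 ppm.
(b) FC to add: 6.583 − 0.5 = 6.083 mg/L as Cl₂.
(b) Cl₂ equivalent: 6.083 mg/L × 76,100 L = 462.9 g.
(b) Product at 88.5% available Cl: 462.9 / 0.885 = 523.1 g.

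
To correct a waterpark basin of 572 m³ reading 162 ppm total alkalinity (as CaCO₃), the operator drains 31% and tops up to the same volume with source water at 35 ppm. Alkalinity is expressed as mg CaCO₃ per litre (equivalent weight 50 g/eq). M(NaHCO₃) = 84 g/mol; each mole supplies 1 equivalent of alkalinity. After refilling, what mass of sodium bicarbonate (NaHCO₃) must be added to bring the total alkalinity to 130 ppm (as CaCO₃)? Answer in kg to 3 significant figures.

Volume: 572 m³ = 572,000 L.
After draining 31% and refilling: 162 × 0.69 + 35 × 0.31 = 122.63 ppm.
Deficit to target: 130 − 122.63 = 7.37 mg/L.
As CaCO₃: 7.37 mg/L × 572,000 L = 4216 g; ÷ 50 g/eq ÷ 1 = 84.31 mol NaHCO₃.
Mass: 84.31 × 84 = 7082 g.

7.08 kg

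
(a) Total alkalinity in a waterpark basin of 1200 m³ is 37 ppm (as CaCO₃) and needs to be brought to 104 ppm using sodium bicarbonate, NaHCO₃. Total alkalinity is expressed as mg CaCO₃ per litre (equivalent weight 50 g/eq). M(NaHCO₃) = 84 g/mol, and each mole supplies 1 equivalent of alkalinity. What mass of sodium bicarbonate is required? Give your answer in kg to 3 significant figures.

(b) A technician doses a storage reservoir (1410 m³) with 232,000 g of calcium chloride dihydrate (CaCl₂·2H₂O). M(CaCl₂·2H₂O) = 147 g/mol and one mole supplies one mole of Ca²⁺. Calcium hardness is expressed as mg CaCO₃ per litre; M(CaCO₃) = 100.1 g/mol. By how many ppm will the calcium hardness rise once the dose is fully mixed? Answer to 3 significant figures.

(a) Volume: 1200 m³ = 1,200,000 L.
(a) Alkalinity to add: (104 − 37) = 67 mg/L as CaCO₃ × 1,200,000 L = 80,400 g as CaCO₃.
(a) Equivalents: 80,400 g ÷ 50 g/eq = 1608 eq.
(a) NaHCO₃ supplies 1 eq per mole → 1608 mol.
(a) Mass: 1608 mol × 84 g/mol = 135,100 g.

(b) Volume: 1410 m³ = 1,410,000 L.
(b) Moles of Ca²⁺: 232,000 g ÷ 147 g/mol = 1578 mol.
(b) As CaCO₃: 1578 mol × 100.1 g/mol = 158,000 g.
(b) Rise: 158,000 g / 1,410,000 L × 1000 = 112 mg/L.

(a) 135 kg; (b) 112 ppm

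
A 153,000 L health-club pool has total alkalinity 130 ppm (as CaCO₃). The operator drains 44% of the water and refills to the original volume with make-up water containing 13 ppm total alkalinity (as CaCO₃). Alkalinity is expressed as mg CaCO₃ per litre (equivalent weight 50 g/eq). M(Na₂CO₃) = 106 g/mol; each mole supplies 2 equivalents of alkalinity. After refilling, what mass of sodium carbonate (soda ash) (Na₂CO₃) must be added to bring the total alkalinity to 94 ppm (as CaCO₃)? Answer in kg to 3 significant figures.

2.51 kg

After draining 44% and refilling: 130 × 0.56 + 13 × 0.44 = 78.52 ppm.
Deficit to target: 94 − 78.52 = 15.48 mg/L.
As CaCO₃: 15.48 mg/L × 153,000 L = 2368 g; ÷ 50 g/eq ÷ 2 = 23.68 mol Na₂CO₃.
Mass: 23.68 × 106 = 2511 g.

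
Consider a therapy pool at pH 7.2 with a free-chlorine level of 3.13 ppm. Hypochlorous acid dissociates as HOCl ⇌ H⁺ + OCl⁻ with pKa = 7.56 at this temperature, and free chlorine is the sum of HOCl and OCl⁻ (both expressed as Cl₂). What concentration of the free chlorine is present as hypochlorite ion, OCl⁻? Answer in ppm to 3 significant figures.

[OCl⁻]/[HOCl] = 10^(pH − pKa) = 10^(7.2 − 7.56) = 10^-0.36 = 0.4365.
Fraction as HOCl = 1 / (1 + 0.4365) = 0.6961.
OCl⁻ = (1 − 0.6961) × 3.13 ppm = 0.9511 ppm.

0.951 ppm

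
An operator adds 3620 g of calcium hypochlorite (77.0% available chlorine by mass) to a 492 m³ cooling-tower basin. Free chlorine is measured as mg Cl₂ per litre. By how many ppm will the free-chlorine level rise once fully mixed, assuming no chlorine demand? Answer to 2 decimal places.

5.67 ppm

Volume: 492 m³ = 492,000 L.
Available chlorine delivered: 3620 g × 0.77 = 2787 g as Cl₂.
Concentration rise: 2787 g / 492,000 L = 5.665 mg/L = 5.67 ppm.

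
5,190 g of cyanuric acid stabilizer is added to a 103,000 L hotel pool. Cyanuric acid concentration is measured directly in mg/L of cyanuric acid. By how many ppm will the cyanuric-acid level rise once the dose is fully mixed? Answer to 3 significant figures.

Rise: 5,190 g / 103,000 L × 1000 = 50.39 mg/L.

50.4 ppm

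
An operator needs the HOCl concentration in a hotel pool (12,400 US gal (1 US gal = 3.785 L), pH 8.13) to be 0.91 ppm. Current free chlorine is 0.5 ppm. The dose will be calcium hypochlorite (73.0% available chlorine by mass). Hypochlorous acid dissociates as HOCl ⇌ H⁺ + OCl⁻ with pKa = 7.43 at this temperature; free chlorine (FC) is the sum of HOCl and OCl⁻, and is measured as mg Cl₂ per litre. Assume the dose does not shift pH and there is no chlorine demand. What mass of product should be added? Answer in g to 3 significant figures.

320 g

Volume: 12,400 US gal × 3.785 L/gal = 46,934 L.
[OCl⁻]/[HOCl] = 10^(pH − pKa) = 10^(8.13 − 7.43) = 5.012; fraction as HOCl = 1/(1 + 5.012) = 0.1663.
Free chlorine required for 0.91 ppm HOCl: 0.91 / 0.1663 = 5.471 ppm.
FC to add: 5.471 − 0.5 = 4.971 mg/L as Cl₂.
Cl₂ equivalent: 4.971 mg/L × 46,934 L = 233.3 g.
Product at 73.0% available Cl: 233.3 / 0.73 = 319.6 g.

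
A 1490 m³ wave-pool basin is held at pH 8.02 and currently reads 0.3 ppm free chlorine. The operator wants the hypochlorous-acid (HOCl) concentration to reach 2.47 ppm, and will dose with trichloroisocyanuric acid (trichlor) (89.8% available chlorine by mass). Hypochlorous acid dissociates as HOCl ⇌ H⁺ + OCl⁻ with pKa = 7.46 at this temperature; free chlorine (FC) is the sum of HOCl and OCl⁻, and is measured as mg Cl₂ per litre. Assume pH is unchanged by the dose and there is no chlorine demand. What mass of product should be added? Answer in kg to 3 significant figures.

18.5 kg

Volume: 1490 m³ = 1,490,000 L.
[OCl⁻]/[HOCl] = 10^(pH − pKa) = 10^(8.02 − 7.46) = 3.631; fraction as HOCl = 1/(1 + 3.631) = 0.2159.
Free chlorine required for 2.47 ppm HOCl: 2.47 / 0.2159 = 11.44 ppm.
FC to add: 11.44 − 0.3 = 11.14 mg/L as Cl₂.
Cl₂ equivalent: 11.14 mg/L × 1,490,000 L = 16,600 g.
Product at 89.8% available Cl: 16,600 / 0.898 = 18,480 g.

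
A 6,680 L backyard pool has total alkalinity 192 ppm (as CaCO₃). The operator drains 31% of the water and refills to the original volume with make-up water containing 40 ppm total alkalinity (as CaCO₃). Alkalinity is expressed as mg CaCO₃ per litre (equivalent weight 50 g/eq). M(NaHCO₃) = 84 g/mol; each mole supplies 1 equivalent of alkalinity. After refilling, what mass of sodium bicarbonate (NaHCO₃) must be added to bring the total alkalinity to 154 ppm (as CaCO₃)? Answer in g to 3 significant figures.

102 g

After draining 31% and refilling: 192 × 0.69 + 40 × 0.31 = 144.88 ppm.
Deficit to target: 154 − 144.88 = 9.12 mg/L.
As CaCO₃: 9.12 mg/L × 6,680 L = 60.92 g; ÷ 50 g/eq ÷ 1 = 1.218 mol NaHCO₃.
Mass: 1.218 × 84 = 102.3 g.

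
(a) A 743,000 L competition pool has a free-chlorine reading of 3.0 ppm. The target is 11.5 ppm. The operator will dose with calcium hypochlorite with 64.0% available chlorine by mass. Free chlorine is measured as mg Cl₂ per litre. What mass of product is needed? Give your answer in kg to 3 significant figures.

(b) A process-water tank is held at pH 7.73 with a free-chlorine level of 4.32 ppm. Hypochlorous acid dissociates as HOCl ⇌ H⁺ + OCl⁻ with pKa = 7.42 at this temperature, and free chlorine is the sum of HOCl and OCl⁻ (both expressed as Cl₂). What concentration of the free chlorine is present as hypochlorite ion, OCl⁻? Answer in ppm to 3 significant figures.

(a) 9.87 kg; (b) 2.90 ppm

(a) Chlorine deficit: 11.5 − 3.0 = 8.5 ppm = 8.5 mg/L as Cl₂.
(a) Cl₂ equivalent needed: 8.5 mg/L × 743,000 L = 6,316,000 mg = 6316 g.
(a) Product at 64.0% available chlorine: 6316 / 0.64 = 9868 g.

(b) [OCl⁻]/[HOCl] = 10^(pH − pKa) = 10^(7.73 − 7.42) = 10^0.31 = 2.042.
(b) Fraction as HOCl = 1 / (1 + 2.042) = 0.3288.
(b) OCl⁻ = (1 − 0.3288) × 4.32 ppm = 2.9 ppm.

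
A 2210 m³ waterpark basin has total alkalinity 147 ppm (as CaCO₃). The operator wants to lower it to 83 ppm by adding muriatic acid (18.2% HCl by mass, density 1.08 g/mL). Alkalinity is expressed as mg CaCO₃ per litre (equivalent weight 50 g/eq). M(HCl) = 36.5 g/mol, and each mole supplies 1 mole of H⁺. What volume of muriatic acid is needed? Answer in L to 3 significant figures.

Volume: 2210 m³ = 2,210,000 L.
Alkalinity to neutralize: (147 − 83) = 64 mg/L as CaCO₃ × 2,210,000 L = 141,400 g as CaCO₃.
Equivalents of H⁺ required: 141,400 ÷ 50 g/eq = 2829 eq = 2829 mol HCl.
Mass of HCl: 2829 × 36.5 = 103,300 g.
Mass of 18.2% solution: 103,300 / 0.182 = 567,300 g.
Volume: 567,300 g ÷ 1.08 g/mL = 525,300 mL.

525 L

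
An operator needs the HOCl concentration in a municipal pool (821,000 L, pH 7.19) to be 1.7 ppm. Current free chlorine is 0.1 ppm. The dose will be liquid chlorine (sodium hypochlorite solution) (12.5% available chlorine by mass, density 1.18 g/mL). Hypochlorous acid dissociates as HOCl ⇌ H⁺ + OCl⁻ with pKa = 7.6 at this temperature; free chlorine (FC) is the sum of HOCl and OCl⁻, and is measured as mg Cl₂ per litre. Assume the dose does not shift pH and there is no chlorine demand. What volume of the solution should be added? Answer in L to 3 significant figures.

12.6 L

[OCl⁻]/[HOCl] = 10^(pH − pKa) = 10^(7.19 − 7.6) = 0.389; fraction as HOCl = 1/(1 + 0.389) = 0.7199.
Free chlorine required for 1.7 ppm HOCl: 1.7 / 0.7199 = 2.361 ppm.
FC to add: 2.361 − 0.1 = 2.261 mg/L as Cl₂.
Cl₂ equivalent: 2.261 mg/L × 821,000 L = 1857 g.
Product at 12.5% available Cl: 1857 / 0.125 = 14,850 g.
Volume: 14,850 g ÷ 1.18 g/mL = 12,590 mL.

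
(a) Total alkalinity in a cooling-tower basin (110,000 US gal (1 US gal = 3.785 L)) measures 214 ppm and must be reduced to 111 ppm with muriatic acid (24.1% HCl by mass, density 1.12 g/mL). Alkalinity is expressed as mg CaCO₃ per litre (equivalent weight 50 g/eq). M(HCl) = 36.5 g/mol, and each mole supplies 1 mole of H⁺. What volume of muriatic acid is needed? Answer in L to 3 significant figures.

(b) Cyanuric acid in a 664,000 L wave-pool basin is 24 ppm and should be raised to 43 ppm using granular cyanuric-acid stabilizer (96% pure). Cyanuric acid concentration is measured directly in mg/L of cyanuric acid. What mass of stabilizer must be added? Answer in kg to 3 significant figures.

(a) 116 L; (b) 13.1 kg

(a) Volume: 110,000 US gal × 3.785 L/gal = 416,350 L.
(a) Alkalinity to neutralize: (214 − 111) = 103 mg/L as CaCO₃ × 416,350 L = 42,880 g as CaCO₃.
(a) Equivalents of H⁺ required: 42,880 ÷ 50 g/eq = 857.7 eq = 857.7 mol HCl.
(a) Mass of HCl: 857.7 × 36.5 = 31,310 g.
(a) Mass of 24.1% solution: 31,310 / 0.241 = 129,900 g.
(a) Volume: 129,900 g ÷ 1.12 g/mL = 116,000 mL.

(b) CYA to add: (43 − 24) = 19 mg/L × 664,000 L = 12,620 g cyanuric acid.
(b) At 96% purity: 12,620 / 0.96 = 13,140 g product.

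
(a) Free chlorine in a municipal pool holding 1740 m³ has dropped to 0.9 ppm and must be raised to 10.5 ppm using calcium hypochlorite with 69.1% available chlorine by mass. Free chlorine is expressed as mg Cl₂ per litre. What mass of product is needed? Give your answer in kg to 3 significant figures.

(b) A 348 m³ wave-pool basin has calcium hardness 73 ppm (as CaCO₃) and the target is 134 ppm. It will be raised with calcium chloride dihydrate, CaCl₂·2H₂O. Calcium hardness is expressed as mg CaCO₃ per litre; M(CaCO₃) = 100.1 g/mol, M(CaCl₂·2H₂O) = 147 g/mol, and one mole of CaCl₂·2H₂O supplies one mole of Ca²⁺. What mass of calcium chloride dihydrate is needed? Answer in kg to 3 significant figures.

(a) Volume: 1740 m³ = 1,740,000 L.
(a) Chlorine deficit: 10.5 − 0.9 = 9.6 ppm = 9.6 mg/L as Cl₂.
(a) Cl₂ equivalent needed: 9.6 mg/L × 1,740,000 L = 16,700,000 mg = 16,700 g.
(a) Product at 69.1% available chlorine: 16,700 / 0.691 = 24,170 g.

(b) Volume: 348 m³ = 348,000 L.
(b) Hardness to add: (134 − 73) = 61 mg/L as CaCO₃ × 348,000 L = 21,230 g as CaCO₃.
(b) Moles of Ca²⁺ (1 mol Ca²⁺ ≡ 1 mol CaCO₃): 21,230 / 100.1 g/mol = 212.1 mol.
(b) Mass of CaCl₂·2H₂O: 212.1 × 147 = 31,170 g.

(a) 24.2 kg; (b) 31.2 kg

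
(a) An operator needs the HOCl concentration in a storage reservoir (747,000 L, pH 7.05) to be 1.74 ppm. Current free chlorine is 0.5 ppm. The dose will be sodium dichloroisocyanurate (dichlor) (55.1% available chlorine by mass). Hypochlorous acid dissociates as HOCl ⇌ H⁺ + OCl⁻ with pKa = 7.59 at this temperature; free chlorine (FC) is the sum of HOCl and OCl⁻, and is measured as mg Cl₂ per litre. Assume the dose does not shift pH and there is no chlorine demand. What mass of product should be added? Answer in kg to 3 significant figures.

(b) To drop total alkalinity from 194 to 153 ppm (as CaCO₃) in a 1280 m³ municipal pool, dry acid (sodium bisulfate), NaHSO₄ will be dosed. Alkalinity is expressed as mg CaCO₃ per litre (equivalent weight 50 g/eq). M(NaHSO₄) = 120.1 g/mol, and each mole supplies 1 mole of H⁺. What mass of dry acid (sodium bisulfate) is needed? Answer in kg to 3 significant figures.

(a) [OCl⁻]/[HOCl] = 10^(pH − pKa) = 10^(7.05 − 7.59) = 0.2884; fraction as HOCl = 1/(1 + 0.2884) = 0.7762.
(a) Free chlorine required for 1.74 ppm HOCl: 1.74 / 0.7762 = 2.242 ppm.
(a) FC to add: 2.242 − 0.5 = 1.742 mg/L as Cl₂.
(a) Cl₂ equivalent: 1.742 mg/L × 747,000 L = 1301 g.
(a) Product at 55.1% available Cl: 1301 / 0.551 = 2361 g.

(b) Volume: 1280 m³ = 1,280,000 L.
(b) Alkalinity to neutralize: (194 − 153) = 41 mg/L as CaCO₃ × 1,280,000 L = 52,480 g as CaCO₃.
(b) Equivalents of H⁺ required: 52,480 ÷ 50 g/eq = 1050 eq = 1050 mol NaHSO₄.
(b) Mass of NaHSO₄: 1050 × 120.1 = 126,100 g.

(a) 2.36 kg; (b) 126 kg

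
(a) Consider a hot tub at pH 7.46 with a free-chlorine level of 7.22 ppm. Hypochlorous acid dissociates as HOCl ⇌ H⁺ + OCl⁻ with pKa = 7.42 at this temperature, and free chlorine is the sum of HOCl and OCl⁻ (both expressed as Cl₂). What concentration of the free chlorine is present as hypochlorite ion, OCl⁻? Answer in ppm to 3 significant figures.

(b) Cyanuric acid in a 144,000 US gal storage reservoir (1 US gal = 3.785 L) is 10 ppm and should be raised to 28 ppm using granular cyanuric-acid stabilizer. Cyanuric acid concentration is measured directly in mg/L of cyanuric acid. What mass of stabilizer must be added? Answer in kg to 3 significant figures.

(a) [OCl⁻]/[HOCl] = 10^(pH − pKa) = 10^(7.46 − 7.42) = 10^0.04 = 1.096.
(a) Fraction as HOCl = 1 / (1 + 1.096) = 0.477.
(a) OCl⁻ = (1 − 0.477) × 7.22 ppm = 3.776 ppm.

(b) Volume: 144,000 US gal × 3.785 L/gal = 545,040 L.
(b) CYA to add: (28 − 10) = 18 mg/L × 545,040 L = 9811 g cyanuric acid.

(a) 3.78 ppm; (b) 9.81 kg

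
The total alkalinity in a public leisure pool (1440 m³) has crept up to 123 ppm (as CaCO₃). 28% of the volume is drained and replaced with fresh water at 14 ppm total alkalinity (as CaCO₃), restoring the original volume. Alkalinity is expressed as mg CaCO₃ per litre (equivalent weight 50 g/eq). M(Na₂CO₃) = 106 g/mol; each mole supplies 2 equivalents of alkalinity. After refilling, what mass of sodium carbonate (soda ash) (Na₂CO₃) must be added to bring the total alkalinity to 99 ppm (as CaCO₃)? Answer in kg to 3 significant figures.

9.95 kg

Volume: 1440 m³ = 1,440,000 L.
After draining 28% and refilling: 123 × 0.72 + 14 × 0.28 = 92.48 ppm.
Deficit to target: 99 − 92.48 = 6.52 mg/L.
As CaCO₃: 6.52 mg/L × 1,440,000 L = 9389 g; ÷ 50 g/eq ÷ 2 = 93.89 mol Na₂CO₃.
Mass: 93.89 × 106 = 9952 g.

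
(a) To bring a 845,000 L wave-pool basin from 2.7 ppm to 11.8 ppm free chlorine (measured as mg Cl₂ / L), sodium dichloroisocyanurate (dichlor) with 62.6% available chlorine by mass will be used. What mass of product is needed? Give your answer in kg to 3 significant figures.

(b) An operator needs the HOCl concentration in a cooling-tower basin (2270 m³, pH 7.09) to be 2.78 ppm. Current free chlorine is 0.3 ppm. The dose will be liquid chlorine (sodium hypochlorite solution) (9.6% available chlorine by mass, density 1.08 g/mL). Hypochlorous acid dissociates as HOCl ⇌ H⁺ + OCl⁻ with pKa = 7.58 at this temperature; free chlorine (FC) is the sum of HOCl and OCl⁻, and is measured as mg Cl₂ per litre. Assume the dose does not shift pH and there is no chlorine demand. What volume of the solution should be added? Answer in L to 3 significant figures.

(a) Chlorine deficit: 11.8 − 2.7 = 9.1 ppm = 9.1 mg/L as Cl₂.
(a) Cl₂ equivalent needed: 9.1 mg/L × 845,000 L = 7,690,000 mg = 7690 g.
(a) Product at 62.6% available chlorine: 7690 / 0.626 = 12,280 g.

(b) Volume: 2270 m³ = 2,270,000 L.
(b) [OCl⁻]/[HOCl] = 10^(pH − pKa) = 10^(7.09 − 7.58) = 0.3236; fraction as HOCl = 1/(1 + 0.3236) = 0.7555.
(b) Free chlorine required for 2.78 ppm HOCl: 2.78 / 0.7555 = 3.68 ppm.
(b) FC to add: 3.68 − 0.3 = 3.38 mg/L as Cl₂.
(b) Cl₂ equivalent: 3.38 mg/L × 2,270,000 L = 7672 g.
(b) Product at 9.6% available Cl: 7672 / 0.096 = 79,910 g.
(b) Volume: 79,910 g ÷ 1.08 g/mL = 73,990 mL.

(a) 12.3 kg; (b) 74.0 L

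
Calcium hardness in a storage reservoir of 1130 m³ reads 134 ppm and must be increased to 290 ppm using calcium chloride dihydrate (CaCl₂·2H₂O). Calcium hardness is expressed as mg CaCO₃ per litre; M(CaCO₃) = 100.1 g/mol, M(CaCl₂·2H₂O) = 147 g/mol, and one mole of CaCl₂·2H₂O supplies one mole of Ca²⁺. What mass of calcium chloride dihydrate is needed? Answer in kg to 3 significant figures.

Volume: 1130 m³ = 1,130,000 L.
Hardness to add: (290 − 134) = 156 mg/L as CaCO₃ × 1,130,000 L = 176,300 g as CaCO₃.
Moles of Ca²⁺ (1 mol Ca²⁺ ≡ 1 mol CaCO₃): 176,300 / 100.1 g/mol = 1761 mol.
Mass of CaCl₂·2H₂O: 1761 × 147 = 258,900 g.

259 kg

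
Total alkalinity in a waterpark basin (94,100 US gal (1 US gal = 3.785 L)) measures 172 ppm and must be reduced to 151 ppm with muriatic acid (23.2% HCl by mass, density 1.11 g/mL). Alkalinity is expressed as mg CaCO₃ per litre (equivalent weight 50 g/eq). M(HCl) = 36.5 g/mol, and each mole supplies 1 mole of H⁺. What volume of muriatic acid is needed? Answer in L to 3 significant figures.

21.2 L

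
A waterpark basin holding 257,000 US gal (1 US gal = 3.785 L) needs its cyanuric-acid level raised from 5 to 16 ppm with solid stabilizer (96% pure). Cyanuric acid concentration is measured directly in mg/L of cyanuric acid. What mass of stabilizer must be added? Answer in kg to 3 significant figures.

11.1 kg

Volume: 257,000 US gal × 3.785 L/gal = 972,745 L.
CYA to add: (16 − 5) = 11 mg/L × 972,745 L = 10,700 g cyanuric acid.
At 96% purity: 10,700 / 0.96 = 11,150 g product.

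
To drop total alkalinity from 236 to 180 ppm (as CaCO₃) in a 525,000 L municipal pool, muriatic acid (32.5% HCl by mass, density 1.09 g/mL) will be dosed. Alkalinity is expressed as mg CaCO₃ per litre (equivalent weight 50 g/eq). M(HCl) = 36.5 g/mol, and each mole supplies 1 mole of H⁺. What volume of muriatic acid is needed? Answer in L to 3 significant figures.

Alkalinity to neutralize: (236 − 180) = 56 mg/L as CaCO₃ × 525,000 L = 29,400 g as CaCO₃.
Equivalents of H⁺ required: 29,400 ÷ 50 g/eq = 588 eq = 588 mol HCl.
Mass of HCl: 588 × 36.5 = 21,460 g.
Mass of 32.5% solution: 21,460 / 0.325 = 66,040 g.
Volume: 66,040 g ÷ 1.09 g/mL = 60,580 mL.

60.6 L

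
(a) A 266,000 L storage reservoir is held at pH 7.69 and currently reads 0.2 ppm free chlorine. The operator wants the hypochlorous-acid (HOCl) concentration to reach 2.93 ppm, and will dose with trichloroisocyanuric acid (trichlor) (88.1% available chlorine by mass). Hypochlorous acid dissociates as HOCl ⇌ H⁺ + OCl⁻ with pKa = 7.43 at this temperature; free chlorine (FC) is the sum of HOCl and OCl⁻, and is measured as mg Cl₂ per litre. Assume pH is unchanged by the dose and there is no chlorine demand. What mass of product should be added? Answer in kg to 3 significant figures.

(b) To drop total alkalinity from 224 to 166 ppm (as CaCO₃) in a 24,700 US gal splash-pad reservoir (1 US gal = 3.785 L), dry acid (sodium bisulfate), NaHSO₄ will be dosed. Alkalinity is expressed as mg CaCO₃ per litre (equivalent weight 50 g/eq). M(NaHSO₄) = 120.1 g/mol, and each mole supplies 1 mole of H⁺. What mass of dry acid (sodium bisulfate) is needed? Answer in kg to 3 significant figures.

(a) 2.43 kg; (b) 13.0 kg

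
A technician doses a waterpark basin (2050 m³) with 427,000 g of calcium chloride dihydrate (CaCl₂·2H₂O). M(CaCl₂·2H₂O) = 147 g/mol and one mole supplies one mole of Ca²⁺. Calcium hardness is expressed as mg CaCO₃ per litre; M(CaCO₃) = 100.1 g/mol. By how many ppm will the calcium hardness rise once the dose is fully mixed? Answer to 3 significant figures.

Volume: 2050 m³ = 2,050,000 L.
Moles of Ca²⁺: 427,000 g ÷ 147 g/mol = 2905 mol.
As CaCO₃: 2905 mol × 100.1 g/mol = 290,800 g.
Rise: 290,800 g / 2,050,000 L × 1000 = 141.8 mg/L.

142 ppm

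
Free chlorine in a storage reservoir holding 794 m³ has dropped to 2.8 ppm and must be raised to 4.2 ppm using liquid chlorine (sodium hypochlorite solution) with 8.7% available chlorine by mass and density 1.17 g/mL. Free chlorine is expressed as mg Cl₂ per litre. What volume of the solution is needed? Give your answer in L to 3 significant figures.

10.9 L

Volume: 794 m³ = 794,000 L.
Chlorine deficit: 4.2 − 2.8 = 1.4 ppm = 1.4 mg/L as Cl₂.
Cl₂ equivalent needed: 1.4 mg/L × 794,000 L = 1,112,000 mg = 1112 g.
Product at 8.7% available chlorine: 1112 / 0.087 = 12,780 g.
Volume at density 1.17 g/mL: 12,780 g ÷ 1.17 g/mL = 10,920 mL.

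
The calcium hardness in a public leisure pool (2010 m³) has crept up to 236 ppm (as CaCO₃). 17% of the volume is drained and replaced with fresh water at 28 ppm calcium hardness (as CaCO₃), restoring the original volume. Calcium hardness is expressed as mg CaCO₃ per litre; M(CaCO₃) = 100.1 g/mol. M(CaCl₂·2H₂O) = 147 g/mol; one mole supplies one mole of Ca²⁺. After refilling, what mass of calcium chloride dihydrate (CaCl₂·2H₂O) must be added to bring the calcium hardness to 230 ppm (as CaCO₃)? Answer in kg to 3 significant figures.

86.7 kg

Volume: 2010 m³ = 2,010,000 L.
After draining 17% and refilling: 236 × 0.83 + 28 × 0.17 = 200.64 ppm.
Deficit to target: 230 − 200.64 = 29.36 mg/L.
As CaCO₃: 29.36 mg/L × 2,010,000 L = 59,010 g; ÷ 100.1 = 589.5 mol Ca²⁺.
Mass: 589.5 × 147 = 86,660 g.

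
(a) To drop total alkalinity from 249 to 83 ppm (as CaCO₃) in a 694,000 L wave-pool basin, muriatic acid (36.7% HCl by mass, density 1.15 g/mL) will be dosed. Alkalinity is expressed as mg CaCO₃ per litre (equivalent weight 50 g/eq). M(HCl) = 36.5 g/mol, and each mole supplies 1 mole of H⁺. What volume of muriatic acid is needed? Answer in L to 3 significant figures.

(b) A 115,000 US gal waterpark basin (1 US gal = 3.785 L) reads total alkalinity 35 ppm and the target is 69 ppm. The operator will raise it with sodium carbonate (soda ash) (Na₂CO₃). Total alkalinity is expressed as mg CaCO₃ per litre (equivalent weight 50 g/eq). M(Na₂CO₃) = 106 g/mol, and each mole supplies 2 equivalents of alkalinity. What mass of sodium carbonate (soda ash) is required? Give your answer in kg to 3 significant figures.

(a) Alkalinity to neutralize: (249 − 83) = 166 mg/L as CaCO₃ × 694,000 L = 115,200 g as CaCO₃.
(a) Equivalents of H⁺ required: 115,200 ÷ 50 g/eq = 2304 eq = 2304 mol HCl.
(a) Mass of HCl: 2304 × 36.5 = 84,100 g.
(a) Mass of 36.7% solution: 84,100 / 0.367 = 229,200 g.
(a) Volume: 229,200 g ÷ 1.15 g/mL = 199,300 mL.

(b) Volume: 115,000 US gal × 3.785 L/gal = 435,275 L.
(b) Alkalinity to add: (69 − 35) = 34 mg/L as CaCO₃ × 435,275 L = 14,800 g as CaCO₃.
(b) Equivalents: 14,800 g ÷ 50 g/eq = 296 eq.
(b) Each mole of Na₂CO₃ supplies 2 eq, so 296 / 2 = 148 mol.
(b) Mass: 148 mol × 106 g/mol = 15,690 g.

(a) 199 L; (b) 15.7 kg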